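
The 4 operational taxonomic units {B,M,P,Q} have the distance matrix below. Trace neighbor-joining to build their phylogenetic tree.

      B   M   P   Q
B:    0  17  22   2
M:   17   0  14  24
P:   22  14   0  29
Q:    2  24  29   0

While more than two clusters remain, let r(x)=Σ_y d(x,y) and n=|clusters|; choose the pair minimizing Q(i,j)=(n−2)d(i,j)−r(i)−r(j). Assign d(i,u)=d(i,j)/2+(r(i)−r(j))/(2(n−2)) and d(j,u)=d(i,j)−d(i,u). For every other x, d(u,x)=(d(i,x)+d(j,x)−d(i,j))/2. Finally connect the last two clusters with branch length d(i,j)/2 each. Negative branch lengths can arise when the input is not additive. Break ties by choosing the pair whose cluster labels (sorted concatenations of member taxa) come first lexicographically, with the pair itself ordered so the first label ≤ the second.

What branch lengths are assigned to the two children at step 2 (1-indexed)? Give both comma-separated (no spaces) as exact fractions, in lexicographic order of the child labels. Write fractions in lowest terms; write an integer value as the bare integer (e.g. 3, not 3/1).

1. join B+Q (d=2, Q=-92) ⇒ BQ; edges |B|=-5/2, |Q|=9/2
  updated: d(BQ,M)=39/2, d(BQ,P)=49/2
2. join BQ+M (d=39/2, Q=-58) ⇒ BMQ; edges |BQ|=15, |M|=9/2
  updated: d(BMQ,P)=19/2
3. join BMQ+P (d=19/2) ⇒ BMPQ; edges |BMQ|=19/4, |P|=19/4
final tree: (((B:-5/2,Q:9/2):15,M:9/2):19/4,P:19/4)
total length: 31

15,9/2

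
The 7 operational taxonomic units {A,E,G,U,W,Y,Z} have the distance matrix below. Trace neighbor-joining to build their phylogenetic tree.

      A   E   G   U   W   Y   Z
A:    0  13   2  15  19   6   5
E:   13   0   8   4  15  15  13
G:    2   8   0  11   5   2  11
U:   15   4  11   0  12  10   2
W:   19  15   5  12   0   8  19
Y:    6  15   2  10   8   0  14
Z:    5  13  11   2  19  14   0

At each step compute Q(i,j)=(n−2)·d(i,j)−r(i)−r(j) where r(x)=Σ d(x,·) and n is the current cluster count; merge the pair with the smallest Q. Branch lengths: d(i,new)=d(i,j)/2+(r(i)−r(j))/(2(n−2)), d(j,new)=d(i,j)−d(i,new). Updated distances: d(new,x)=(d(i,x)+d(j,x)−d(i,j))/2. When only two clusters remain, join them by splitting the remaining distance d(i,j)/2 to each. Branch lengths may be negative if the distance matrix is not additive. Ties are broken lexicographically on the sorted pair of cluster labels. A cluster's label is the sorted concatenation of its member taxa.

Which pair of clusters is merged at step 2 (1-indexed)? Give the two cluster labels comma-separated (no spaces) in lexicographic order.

E,UZ

1. join U+Z (d=2, Q=-108) ⇒ UZ; edges |U|=0, |Z|=2
  updated: d(A,UZ)=9, d(E,UZ)=15/2, d(G,UZ)=10, d(UZ,W)=29/2, d(UZ,Y)=11
2. join E+UZ (d=15/2, Q=-161/2) ⇒ EUZ; edges |E|=73/16, |UZ|=47/16
  updated: d(A,EUZ)=29/4, d(EUZ,G)=21/4, d(EUZ,W)=11, d(EUZ,Y)=37/4
3. join A+EUZ (d=29/4, Q=-181/4) ⇒ AEUZ; edges |A|=31/8, |EUZ|=27/8
  updated: d(AEUZ,G)=0, d(AEUZ,W)=91/8, d(AEUZ,Y)=4
4. join AEUZ+G (d=0, Q=-179/8) ⇒ AEGUZ; edges |AEUZ|=67/32, |G|=-67/32
  updated: d(AEGUZ,W)=131/16, d(AEGUZ,Y)=3
5. join AEGUZ+W (d=131/16, Q=-307/16) ⇒ AEGUWZ; edges |AEGUZ|=51/32, |W|=211/32
  updated: d(AEGUWZ,Y)=45/32
6. join AEGUWZ+Y (d=45/32) ⇒ AEGUWYZ; edges |AEGUWZ|=45/64, |Y|=45/64
final tree: ((((A:31/8,(E:73/16,(U:0,Z:2):47/16):27/8):67/32,G:-67/32):51/32,W:211/32):45/64,Y:45/64)
total length: 843/32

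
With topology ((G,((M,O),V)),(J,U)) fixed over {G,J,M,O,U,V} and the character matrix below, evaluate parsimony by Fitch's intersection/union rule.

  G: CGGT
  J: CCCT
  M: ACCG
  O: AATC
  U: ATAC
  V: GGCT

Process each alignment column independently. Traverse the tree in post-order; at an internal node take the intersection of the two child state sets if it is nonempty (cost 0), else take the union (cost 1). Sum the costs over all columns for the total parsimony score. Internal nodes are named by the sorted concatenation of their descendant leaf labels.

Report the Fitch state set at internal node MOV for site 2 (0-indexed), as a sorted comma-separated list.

C

[col 0] MO: children M:{A}, O:{A} ∩→ {A}; cost 0
[col 0] MOV: children MO:{A}, V:{G} ∪→ {A,G}; cost 1
[col 0] GMOV: children G:{C}, MOV:{A,G} ∪→ {A,C,G}; cost 1
[col 0] JU: children J:{C}, U:{A} ∪→ {A,C}; cost 1
[col 0] GJMOUV: children GMOV:{A,C,G}, JU:{A,C} ∩→ {A,C}; cost 0
[col 1] MO: children M:{C}, O:{A} ∪→ {A,C}; cost 1
[col 1] MOV: children MO:{A,C}, V:{G} ∪→ {A,C,G}; cost 1
[col 1] GMOV: children G:{G}, MOV:{A,C,G} ∩→ {G}; cost 0
[col 1] JU: children J:{C}, U:{T} ∪→ {C,T}; cost 1
[col 1] GJMOUV: children GMOV:{G}, JU:{C,T} ∪→ {C,G,T}; cost 1
[col 2] MO: children M:{C}, O:{T} ∪→ {C,T}; cost 1
[col 2] MOV: children MO:{C,T}, V:{C} ∩→ {C}; cost 0
[col 2] GMOV: children G:{G}, MOV:{C} ∪→ {C,G}; cost 1
[col 2] JU: children J:{C}, U:{A} ∪→ {A,C}; cost 1
[col 2] GJMOUV: children GMOV:{C,G}, JU:{A,C} ∩→ {C}; cost 0
[col 3] MO: children M:{G}, O:{C} ∪→ {C,G}; cost 1
[col 3] MOV: children MO:{C,G}, V:{T} ∪→ {C,G,T}; cost 1
[col 3] GMOV: children G:{T}, MOV:{C,G,T} ∩→ {T}; cost 0
[col 3] JU: children J:{T}, U:{C} ∪→ {C,T}; cost 1
[col 3] GJMOUV: children GMOV:{T}, JU:{C,T} ∩→ {T}; cost 0
per-site changes: [3, 4, 3, 3]; total = 13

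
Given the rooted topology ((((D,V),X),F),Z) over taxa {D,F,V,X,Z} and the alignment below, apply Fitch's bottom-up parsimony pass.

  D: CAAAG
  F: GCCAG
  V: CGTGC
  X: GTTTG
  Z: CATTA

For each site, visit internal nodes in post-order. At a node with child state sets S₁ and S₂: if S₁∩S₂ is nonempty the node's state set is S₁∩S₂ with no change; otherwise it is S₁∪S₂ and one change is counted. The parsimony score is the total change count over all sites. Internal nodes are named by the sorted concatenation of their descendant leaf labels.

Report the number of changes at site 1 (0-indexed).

[col 0] DV: children D:{C}, V:{C} ∩→ {C}; cost 0
[col 0] DVX: children DV:{C}, X:{G} ∪→ {C,G}; cost 1
[col 0] DFVX: children DVX:{C,G}, F:{G} ∩→ {G}; cost 0
[col 0] DFVXZ: children DFVX:{G}, Z:{C} ∪→ {C,G}; cost 1
[col 1] DV: children D:{A}, V:{G} ∪→ {A,G}; cost 1
[col 1] DVX: children DV:{A,G}, X:{T} ∪→ {A,G,T}; cost 1
[col 1] DFVX: children DVX:{A,G,T}, F:{C} ∪→ {A,C,G,T}; cost 1
[col 1] DFVXZ: children DFVX:{A,C,G,T}, Z:{A} ∩→ {A}; cost 0
[col 2] DV: children D:{A}, V:{T} ∪→ {A,T}; cost 1
[col 2] DVX: children DV:{A,T}, X:{T} ∩→ {T}; cost 0
[col 2] DFVX: children DVX:{T}, F:{C} ∪→ {C,T}; cost 1
[col 2] DFVXZ: children DFVX:{C,T}, Z:{T} ∩→ {T}; cost 0
[col 3] DV: children D:{A}, V:{G} ∪→ {A,G}; cost 1
[col 3] DVX: children DV:{A,G}, X:{T} ∪→ {A,G,T}; cost 1
[col 3] DFVX: children DVX:{A,G,T}, F:{A} ∩→ {A}; cost 0
[col 3] DFVXZ: children DFVX:{A}, Z:{T} ∪→ {A,T}; cost 1
[col 4] DV: children D:{G}, V:{C} ∪→ {C,G}; cost 1
[col 4] DVX: children DV:{C,G}, X:{G} ∩→ {G}; cost 0
[col 4] DFVX: children DVX:{G}, F:{G} ∩→ {G}; cost 0
[col 4] DFVXZ: children DFVX:{G}, Z:{A} ∪→ {A,G}; cost 1
per-site changes: [2, 3, 2, 3, 2]; total = 12

3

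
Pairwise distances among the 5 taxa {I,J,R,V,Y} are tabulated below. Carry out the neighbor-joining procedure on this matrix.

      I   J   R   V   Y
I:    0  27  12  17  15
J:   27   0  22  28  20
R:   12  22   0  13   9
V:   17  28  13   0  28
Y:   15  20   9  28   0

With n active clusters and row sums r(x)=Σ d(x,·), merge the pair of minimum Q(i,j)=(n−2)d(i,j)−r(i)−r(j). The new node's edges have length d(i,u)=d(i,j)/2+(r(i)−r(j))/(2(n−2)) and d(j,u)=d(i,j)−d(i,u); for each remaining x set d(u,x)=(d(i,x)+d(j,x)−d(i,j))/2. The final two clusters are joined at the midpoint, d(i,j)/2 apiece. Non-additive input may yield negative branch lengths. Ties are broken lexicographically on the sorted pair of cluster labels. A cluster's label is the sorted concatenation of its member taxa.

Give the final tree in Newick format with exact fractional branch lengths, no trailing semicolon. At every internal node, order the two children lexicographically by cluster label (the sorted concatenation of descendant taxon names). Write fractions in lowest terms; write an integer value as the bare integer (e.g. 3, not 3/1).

(((I:13/2,V:21/2):9/4,(J:85/6,Y:35/6):15/4):7/8,R:7/8)

1. join J+Y (d=20, Q=-109) ⇒ JY; edges |J|=85/6, |Y|=35/6
  updated: d(I,JY)=11, d(JY,R)=11/2, d(JY,V)=18
2. join I+V (d=17, Q=-54) ⇒ IV; edges |I|=13/2, |V|=21/2
  updated: d(IV,JY)=6, d(IV,R)=4
3. join IV+JY (d=6, Q=-31/2) ⇒ IJVY; edges |IV|=9/4, |JY|=15/4
  updated: d(IJVY,R)=7/4
4. join IJVY+R (d=7/4) ⇒ IJRVY; edges |IJVY|=7/8, |R|=7/8
final tree: (((I:13/2,V:21/2):9/4,(J:85/6,Y:35/6):15/4):7/8,R:7/8)
total length: 179/4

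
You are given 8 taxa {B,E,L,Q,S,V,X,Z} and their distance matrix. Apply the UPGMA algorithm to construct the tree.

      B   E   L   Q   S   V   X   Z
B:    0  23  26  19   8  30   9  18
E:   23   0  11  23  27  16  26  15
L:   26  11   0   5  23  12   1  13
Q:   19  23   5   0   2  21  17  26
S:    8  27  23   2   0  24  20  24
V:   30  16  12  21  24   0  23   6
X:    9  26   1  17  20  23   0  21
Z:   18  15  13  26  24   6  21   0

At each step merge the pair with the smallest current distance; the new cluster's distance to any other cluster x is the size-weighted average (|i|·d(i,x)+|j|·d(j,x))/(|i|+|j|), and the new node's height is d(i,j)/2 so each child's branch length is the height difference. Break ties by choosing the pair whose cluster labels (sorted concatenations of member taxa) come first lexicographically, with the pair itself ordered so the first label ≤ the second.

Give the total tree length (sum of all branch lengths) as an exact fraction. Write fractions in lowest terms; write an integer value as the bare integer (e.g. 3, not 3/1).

244/5

1. join L+X (d=1) ⇒ LX; edges |L|=1/2, |X|=1/2
  updated: d(B,LX)=35/2, d(E,LX)=37/2, d(LX,Q)=11, d(LX,S)=43/2, d(LX,V)=35/2, d(LX,Z)=17
2. join Q+S (d=2) ⇒ QS; edges |Q|=1, |S|=1
  updated: d(B,QS)=27/2, d(E,QS)=25, d(LX,QS)=65/4, d(QS,V)=45/2, d(QS,Z)=25
3. join V+Z (d=6) ⇒ VZ; edges |V|=3, |Z|=3
  updated: d(B,VZ)=24, d(E,VZ)=31/2, d(LX,VZ)=69/4, d(QS,VZ)=95/4
4. join B+QS (d=27/2) ⇒ BQS; edges |B|=27/4, |QS|=23/4
  updated: d(BQS,E)=73/3, d(BQS,LX)=50/3, d(BQS,VZ)=143/6
5. join E+VZ (d=31/2) ⇒ EVZ; edges |E|=31/4, |VZ|=19/4
  updated: d(BQS,EVZ)=24, d(EVZ,LX)=53/3
6. join BQS+LX (d=50/3) ⇒ BLQSX; edges |BQS|=19/12, |LX|=47/6
  updated: d(BLQSX,EVZ)=322/15
7. join BLQSX+EVZ (d=322/15) ⇒ BELQSVXZ; edges |BLQSX|=12/5, |EVZ|=179/60
final tree: (((B:27/4,(Q:1,S:1):23/4):19/12,(L:1/2,X:1/2):47/6):12/5,(E:31/4,(V:3,Z:3):19/4):179/60)
total length: 244/5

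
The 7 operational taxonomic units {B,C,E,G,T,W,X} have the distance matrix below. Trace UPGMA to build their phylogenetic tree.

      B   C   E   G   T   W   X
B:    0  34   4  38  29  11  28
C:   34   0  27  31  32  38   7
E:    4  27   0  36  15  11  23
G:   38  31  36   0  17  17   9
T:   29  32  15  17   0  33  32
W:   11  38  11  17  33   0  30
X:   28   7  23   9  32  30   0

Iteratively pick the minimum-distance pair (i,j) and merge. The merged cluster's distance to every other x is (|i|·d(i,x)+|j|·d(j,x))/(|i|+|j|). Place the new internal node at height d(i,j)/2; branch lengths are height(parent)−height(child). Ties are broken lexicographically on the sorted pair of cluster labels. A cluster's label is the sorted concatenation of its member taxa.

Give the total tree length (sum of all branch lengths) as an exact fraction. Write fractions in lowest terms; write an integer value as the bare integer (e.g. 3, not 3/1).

123/2

step 1: merge (B,E) at d=4; branch lengths B→2, E→2; new cluster BE
  updated: d(BE,C)=61/2, d(BE,G)=37, d(BE,T)=22, d(BE,W)=11, d(BE,X)=51/2
step 2: merge (C,X) at d=7; branch lengths C→7/2, X→7/2; new cluster CX
  updated: d(BE,CX)=28, d(CX,G)=20, d(CX,T)=32, d(CX,W)=34
step 3: merge (BE,W) at d=11; branch lengths BE→7/2, W→11/2; new cluster BEW
  updated: d(BEW,CX)=30, d(BEW,G)=91/3, d(BEW,T)=77/3
step 4: merge (G,T) at d=17; branch lengths G→17/2, T→17/2; new cluster GT
  updated: d(BEW,GT)=28, d(CX,GT)=26
step 5: merge (CX,GT) at d=26; branch lengths CX→19/2, GT→9/2; new cluster CGTX
  updated: d(BEW,CGTX)=29
step 6: merge (BEW,CGTX) at d=29; branch lengths BEW→9, CGTX→3/2; new cluster BCEGTWX
final tree: (((B:2,E:2):7/2,W:11/2):9,((C:7/2,X:7/2):19/2,(G:17/2,T:17/2):9/2):3/2)
total length: 123/2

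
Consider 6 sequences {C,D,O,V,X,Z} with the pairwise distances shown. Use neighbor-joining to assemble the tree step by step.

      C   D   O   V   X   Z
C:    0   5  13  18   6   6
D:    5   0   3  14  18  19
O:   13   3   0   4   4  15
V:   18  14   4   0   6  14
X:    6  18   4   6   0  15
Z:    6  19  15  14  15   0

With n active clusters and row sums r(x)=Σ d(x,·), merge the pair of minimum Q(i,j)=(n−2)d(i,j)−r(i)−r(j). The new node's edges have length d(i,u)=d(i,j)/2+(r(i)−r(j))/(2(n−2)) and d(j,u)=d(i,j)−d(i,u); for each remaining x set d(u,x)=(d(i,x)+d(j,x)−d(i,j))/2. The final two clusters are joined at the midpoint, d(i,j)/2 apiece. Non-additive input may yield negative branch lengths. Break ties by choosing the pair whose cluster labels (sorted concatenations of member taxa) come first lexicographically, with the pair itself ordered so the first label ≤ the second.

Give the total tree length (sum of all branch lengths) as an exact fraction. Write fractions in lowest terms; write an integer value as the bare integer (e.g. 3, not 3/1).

step 1: merge (C,Z) at d=6, Q=-93; branch lengths C→3/8, Z→45/8; new cluster CZ
  updated: d(CZ,D)=9, d(CZ,O)=11, d(CZ,V)=13, d(CZ,X)=15/2
step 2: merge (CZ,D) at d=9, Q=-115/2; branch lengths CZ→47/12, D→61/12; new cluster CDZ
  updated: d(CDZ,O)=5/2, d(CDZ,V)=9, d(CDZ,X)=33/4
step 3: merge (CDZ,O) at d=5/2, Q=-101/4; branch lengths CDZ→57/16, O→-17/16; new cluster CDOZ
  updated: d(CDOZ,V)=21/4, d(CDOZ,X)=39/8
step 4: merge (CDOZ,V) at d=21/4, Q=-129/8; branch lengths CDOZ→33/16, V→51/16; new cluster CDOVZ
  updated: d(CDOVZ,X)=45/16
step 5: merge (CDOVZ,X) at d=45/16; branch lengths CDOVZ→45/32, X→45/32; new cluster CDOVXZ
final tree: (((((C:3/8,Z:45/8):47/12,D:61/12):57/16,O:-17/16):33/16,V:51/16):45/32,X:45/32)
total length: 409/16

409/16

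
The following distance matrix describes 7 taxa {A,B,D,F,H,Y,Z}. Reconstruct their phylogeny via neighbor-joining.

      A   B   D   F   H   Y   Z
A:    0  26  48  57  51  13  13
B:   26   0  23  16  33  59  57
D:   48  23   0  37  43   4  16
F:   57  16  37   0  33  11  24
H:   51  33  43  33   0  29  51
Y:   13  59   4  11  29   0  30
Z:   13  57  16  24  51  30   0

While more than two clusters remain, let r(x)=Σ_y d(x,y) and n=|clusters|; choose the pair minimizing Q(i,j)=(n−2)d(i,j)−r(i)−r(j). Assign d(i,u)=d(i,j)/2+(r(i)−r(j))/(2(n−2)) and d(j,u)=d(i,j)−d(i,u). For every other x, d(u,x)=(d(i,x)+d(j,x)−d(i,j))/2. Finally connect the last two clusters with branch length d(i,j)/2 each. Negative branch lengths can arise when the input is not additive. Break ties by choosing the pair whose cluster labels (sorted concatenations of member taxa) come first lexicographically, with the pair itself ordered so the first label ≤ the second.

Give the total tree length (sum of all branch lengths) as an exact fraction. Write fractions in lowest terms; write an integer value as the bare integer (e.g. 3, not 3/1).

step 1: merge (A,Z) at d=13, Q=-334; branch lengths A→41/5, Z→24/5; new cluster AZ
  updated: d(AZ,B)=35, d(AZ,D)=51/2, d(AZ,F)=34, d(AZ,H)=89/2, d(AZ,Y)=15
step 2: merge (D,Y) at d=4, Q=-469/2; branch lengths D→61/16, Y→3/16; new cluster DY
  updated: d(AZ,DY)=73/4, d(B,DY)=39, d(DY,F)=22, d(DY,H)=34
step 3: merge (AZ,DY) at d=73/4, Q=-761/4; branch lengths AZ→293/24, DY→145/24; new cluster ADYZ
  updated: d(ADYZ,B)=223/8, d(ADYZ,F)=151/8, d(ADYZ,H)=241/8
step 4: merge (ADYZ,H) at d=241/8, Q=-451/4; branch lengths ADYZ→41/4, H→159/8; new cluster ADHYZ
  updated: d(ADHYZ,B)=123/8, d(ADHYZ,F)=87/8
step 5: merge (ADHYZ,B) at d=123/8, Q=-169/4; branch lengths ADHYZ→41/8, B→41/4; new cluster ABDHYZ
  updated: d(ABDHYZ,F)=23/4
step 6: merge (ABDHYZ,F) at d=23/4; branch lengths ABDHYZ→23/8, F→23/8; new cluster ABDFHYZ
final tree: (((((A:41/5,Z:24/5):293/24,(D:61/16,Y:3/16):145/24):41/4,H:159/8):41/8,B:41/4):23/8,F:23/8)
total length: 173/2

173/2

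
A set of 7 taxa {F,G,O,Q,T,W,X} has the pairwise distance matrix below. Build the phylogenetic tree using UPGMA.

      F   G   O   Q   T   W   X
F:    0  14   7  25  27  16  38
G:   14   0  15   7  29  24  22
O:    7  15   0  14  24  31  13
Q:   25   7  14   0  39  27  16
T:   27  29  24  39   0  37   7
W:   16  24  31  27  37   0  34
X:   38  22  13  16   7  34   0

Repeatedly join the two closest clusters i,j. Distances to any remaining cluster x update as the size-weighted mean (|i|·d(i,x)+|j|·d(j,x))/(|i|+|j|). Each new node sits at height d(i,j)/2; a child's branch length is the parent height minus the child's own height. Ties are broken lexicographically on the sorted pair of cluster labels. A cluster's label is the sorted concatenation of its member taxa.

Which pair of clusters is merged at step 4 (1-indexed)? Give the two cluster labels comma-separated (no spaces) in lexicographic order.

iteration 1: select F,O (d=7); attach at lengths (7/2, 7/2); label the merged cluster FO
  updated: d(FO,G)=29/2, d(FO,Q)=39/2, d(FO,T)=51/2, d(FO,W)=47/2, d(FO,X)=51/2
iteration 2: select G,Q (d=7); attach at lengths (7/2, 7/2); label the merged cluster GQ
  updated: d(FO,GQ)=17, d(GQ,T)=34, d(GQ,W)=51/2, d(GQ,X)=19
iteration 3: select T,X (d=7); attach at lengths (7/2, 7/2); label the merged cluster TX
  updated: d(FO,TX)=51/2, d(GQ,TX)=53/2, d(TX,W)=71/2
iteration 4: select FO,GQ (d=17); attach at lengths (5, 5); label the merged cluster FGOQ
  updated: d(FGOQ,TX)=26, d(FGOQ,W)=49/2
iteration 5: select FGOQ,W (d=49/2); attach at lengths (15/4, 49/4); label the merged cluster FGOQW
  updated: d(FGOQW,TX)=279/10
iteration 6: select FGOQW,TX (d=279/10); attach at lengths (17/10, 209/20); label the merged cluster FGOQTWX
final tree: ((((F:7/2,O:7/2):5,(G:7/2,Q:7/2):5):15/4,W:49/4):17/10,(T:7/2,X:7/2):209/20)
total length: 1183/20

FO,GQ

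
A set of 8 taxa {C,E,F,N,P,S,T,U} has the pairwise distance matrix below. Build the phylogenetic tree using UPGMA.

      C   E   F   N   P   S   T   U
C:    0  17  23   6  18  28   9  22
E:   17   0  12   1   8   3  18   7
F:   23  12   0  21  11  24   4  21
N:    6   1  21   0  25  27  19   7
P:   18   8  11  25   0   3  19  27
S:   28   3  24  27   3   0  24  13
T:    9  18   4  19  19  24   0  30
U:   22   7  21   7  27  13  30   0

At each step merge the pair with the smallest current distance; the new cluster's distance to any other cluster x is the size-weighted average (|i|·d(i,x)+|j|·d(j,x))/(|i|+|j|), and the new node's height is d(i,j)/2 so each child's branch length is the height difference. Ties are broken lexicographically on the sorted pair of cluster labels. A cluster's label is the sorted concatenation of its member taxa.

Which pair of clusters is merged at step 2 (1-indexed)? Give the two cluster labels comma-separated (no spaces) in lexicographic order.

P,S

iteration 1: select E,N (d=1); attach at lengths (1/2, 1/2); label the merged cluster EN
  updated: d(C,EN)=23/2, d(EN,F)=33/2, d(EN,P)=33/2, d(EN,S)=15, d(EN,T)=37/2, d(EN,U)=7
iteration 2: select P,S (d=3); attach at lengths (3/2, 3/2); label the merged cluster PS
  updated: d(C,PS)=23, d(EN,PS)=63/4, d(F,PS)=35/2, d(PS,T)=43/2, d(PS,U)=20
iteration 3: select F,T (d=4); attach at lengths (2, 2); label the merged cluster FT
  updated: d(C,FT)=16, d(EN,FT)=35/2, d(FT,PS)=39/2, d(FT,U)=51/2
iteration 4: select EN,U (d=7); attach at lengths (3, 7/2); label the merged cluster ENU
  updated: d(C,ENU)=15, d(ENU,FT)=121/6, d(ENU,PS)=103/6
iteration 5: select C,ENU (d=15); attach at lengths (15/2, 4); label the merged cluster CENU
  updated: d(CENU,FT)=153/8, d(CENU,PS)=149/8
iteration 6: select CENU,PS (d=149/8); attach at lengths (29/16, 125/16); label the merged cluster CENPSU
  updated: d(CENPSU,FT)=77/4
iteration 7: select CENPSU,FT (d=77/4); attach at lengths (5/16, 61/8); label the merged cluster CEFNPSTU
final tree: (((C:15/2,((E:1/2,N:1/2):3,U:7/2):4):29/16,(P:3/2,S:3/2):125/16):5/16,(F:2,T:2):61/8)
total length: 697/16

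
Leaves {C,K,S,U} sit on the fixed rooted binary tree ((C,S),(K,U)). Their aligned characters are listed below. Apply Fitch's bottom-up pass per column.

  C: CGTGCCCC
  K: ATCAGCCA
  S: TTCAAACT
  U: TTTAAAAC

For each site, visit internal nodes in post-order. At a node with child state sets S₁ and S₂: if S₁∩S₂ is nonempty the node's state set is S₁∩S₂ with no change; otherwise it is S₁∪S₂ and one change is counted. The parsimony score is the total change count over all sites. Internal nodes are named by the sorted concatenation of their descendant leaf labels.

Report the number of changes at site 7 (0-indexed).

2

site 0, node CS: C={C} ∪ S={T} → {C,T} (+1)
site 0, node KU: K={A} ∪ U={T} → {A,T} (+1)
site 0, node CKSU: CS={C,T} ∩ KU={A,T} → {T} (+0)
site 1, node CS: C={G} ∪ S={T} → {G,T} (+1)
site 1, node KU: K={T} ∩ U={T} → {T} (+0)
site 1, node CKSU: CS={G,T} ∩ KU={T} → {T} (+0)
site 2, node CS: C={T} ∪ S={C} → {C,T} (+1)
site 2, node KU: K={C} ∪ U={T} → {C,T} (+1)
site 2, node CKSU: CS={C,T} ∩ KU={C,T} → {C,T} (+0)
site 3, node CS: C={G} ∪ S={A} → {A,G} (+1)
site 3, node KU: K={A} ∩ U={A} → {A} (+0)
site 3, node CKSU: CS={A,G} ∩ KU={A} → {A} (+0)
site 4, node CS: C={C} ∪ S={A} → {A,C} (+1)
site 4, node KU: K={G} ∪ U={A} → {A,G} (+1)
site 4, node CKSU: CS={A,C} ∩ KU={A,G} → {A} (+0)
site 5, node CS: C={C} ∪ S={A} → {A,C} (+1)
site 5, node KU: K={C} ∪ U={A} → {A,C} (+1)
site 5, node CKSU: CS={A,C} ∩ KU={A,C} → {A,C} (+0)
site 6, node CS: C={C} ∩ S={C} → {C} (+0)
site 6, node KU: K={C} ∪ U={A} → {A,C} (+1)
site 6, node CKSU: CS={C} ∩ KU={A,C} → {C} (+0)
site 7, node CS: C={C} ∪ S={T} → {C,T} (+1)
site 7, node KU: K={A} ∪ U={C} → {A,C} (+1)
site 7, node CKSU: CS={C,T} ∩ KU={A,C} → {C} (+0)
per-site changes: [2, 1, 2, 1, 2, 2, 1, 2]; total = 13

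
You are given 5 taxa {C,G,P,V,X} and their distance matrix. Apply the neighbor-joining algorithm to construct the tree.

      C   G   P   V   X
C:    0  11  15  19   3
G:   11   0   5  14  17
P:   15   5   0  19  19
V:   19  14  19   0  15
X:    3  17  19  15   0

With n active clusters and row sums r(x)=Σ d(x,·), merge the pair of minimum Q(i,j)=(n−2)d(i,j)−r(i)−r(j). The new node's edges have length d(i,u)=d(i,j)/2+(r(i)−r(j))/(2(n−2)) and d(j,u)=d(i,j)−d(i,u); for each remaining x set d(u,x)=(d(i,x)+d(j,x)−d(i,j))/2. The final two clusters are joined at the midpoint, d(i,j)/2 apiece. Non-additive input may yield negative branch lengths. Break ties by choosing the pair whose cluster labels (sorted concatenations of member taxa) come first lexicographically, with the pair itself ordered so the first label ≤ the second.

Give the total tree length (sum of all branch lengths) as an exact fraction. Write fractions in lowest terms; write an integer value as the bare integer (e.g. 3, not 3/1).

iteration 1: select C,X (d=3, Q=-93); attach at lengths (1/2, 5/2); label the merged cluster CX
  updated: d(CX,G)=25/2, d(CX,P)=31/2, d(CX,V)=31/2
iteration 2: select CX,V (d=31/2, Q=-61); attach at lengths (13/2, 9); label the merged cluster CVX
  updated: d(CVX,G)=11/2, d(CVX,P)=19/2
iteration 3: select CVX,G (d=11/2, Q=-20); attach at lengths (5, 1/2); label the merged cluster CGVX
  updated: d(CGVX,P)=9/2
iteration 4: select CGVX,P (d=9/2); attach at lengths (9/4, 9/4); label the merged cluster CGPVX
final tree: ((((C:1/2,X:5/2):13/2,V:9):5,G:1/2):9/4,P:9/4)
total length: 57/2

57/2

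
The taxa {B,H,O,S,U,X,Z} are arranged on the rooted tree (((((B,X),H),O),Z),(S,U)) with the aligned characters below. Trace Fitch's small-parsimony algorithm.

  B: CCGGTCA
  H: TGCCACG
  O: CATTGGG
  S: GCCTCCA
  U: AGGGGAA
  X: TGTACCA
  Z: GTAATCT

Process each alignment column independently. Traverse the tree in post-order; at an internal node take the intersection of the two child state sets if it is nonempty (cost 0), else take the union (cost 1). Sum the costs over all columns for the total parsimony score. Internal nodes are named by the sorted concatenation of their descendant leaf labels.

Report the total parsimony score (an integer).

site 0, node BX: B={C} ∪ X={T} → {C,T} (+1)
site 0, node BHX: BX={C,T} ∩ H={T} → {T} (+0)
site 0, node BHOX: BHX={T} ∪ O={C} → {C,T} (+1)
site 0, node BHOXZ: BHOX={C,T} ∪ Z={G} → {C,G,T} (+1)
site 0, node SU: S={G} ∪ U={A} → {A,G} (+1)
site 0, node BHOSUXZ: BHOXZ={C,G,T} ∩ SU={A,G} → {G} (+0)
site 1, node BX: B={C} ∪ X={G} → {C,G} (+1)
site 1, node BHX: BX={C,G} ∩ H={G} → {G} (+0)
site 1, node BHOX: BHX={G} ∪ O={A} → {A,G} (+1)
site 1, node BHOXZ: BHOX={A,G} ∪ Z={T} → {A,G,T} (+1)
site 1, node SU: S={C} ∪ U={G} → {C,G} (+1)
site 1, node BHOSUXZ: BHOXZ={A,G,T} ∩ SU={C,G} → {G} (+0)
site 2, node BX: B={G} ∪ X={T} → {G,T} (+1)
site 2, node BHX: BX={G,T} ∪ H={C} → {C,G,T} (+1)
site 2, node BHOX: BHX={C,G,T} ∩ O={T} → {T} (+0)
site 2, node BHOXZ: BHOX={T} ∪ Z={A} → {A,T} (+1)
site 2, node SU: S={C} ∪ U={G} → {C,G} (+1)
site 2, node BHOSUXZ: BHOXZ={A,T} ∪ SU={C,G} → {A,C,G,T} (+1)
site 3, node BX: B={G} ∪ X={A} → {A,G} (+1)
site 3, node BHX: BX={A,G} ∪ H={C} → {A,C,G} (+1)
site 3, node BHOX: BHX={A,C,G} ∪ O={T} → {A,C,G,T} (+1)
site 3, node BHOXZ: BHOX={A,C,G,T} ∩ Z={A} → {A} (+0)
site 3, node SU: S={T} ∪ U={G} → {G,T} (+1)
site 3, node BHOSUXZ: BHOXZ={A} ∪ SU={G,T} → {A,G,T} (+1)
site 4, node BX: B={T} ∪ X={C} → {C,T} (+1)
site 4, node BHX: BX={C,T} ∪ H={A} → {A,C,T} (+1)
site 4, node BHOX: BHX={A,C,T} ∪ O={G} → {A,C,G,T} (+1)
site 4, node BHOXZ: BHOX={A,C,G,T} ∩ Z={T} → {T} (+0)
site 4, node SU: S={C} ∪ U={G} → {C,G} (+1)
site 4, node BHOSUXZ: BHOXZ={T} ∪ SU={C,G} → {C,G,T} (+1)
site 5, node BX: B={C} ∩ X={C} → {C} (+0)
site 5, node BHX: BX={C} ∩ H={C} → {C} (+0)
site 5, node BHOX: BHX={C} ∪ O={G} → {C,G} (+1)
site 5, node BHOXZ: BHOX={C,G} ∩ Z={C} → {C} (+0)
site 5, node SU: S={C} ∪ U={A} → {A,C} (+1)
site 5, node BHOSUXZ: BHOXZ={C} ∩ SU={A,C} → {C} (+0)
site 6, node BX: B={A} ∩ X={A} → {A} (+0)
site 6, node BHX: BX={A} ∪ H={G} → {A,G} (+1)
site 6, node BHOX: BHX={A,G} ∩ O={G} → {G} (+0)
site 6, node BHOXZ: BHOX={G} ∪ Z={T} → {G,T} (+1)
site 6, node SU: S={A} ∩ U={A} → {A} (+0)
site 6, node BHOSUXZ: BHOXZ={G,T} ∪ SU={A} → {A,G,T} (+1)
per-site changes: [4, 4, 5, 5, 5, 2, 3]; total = 28

28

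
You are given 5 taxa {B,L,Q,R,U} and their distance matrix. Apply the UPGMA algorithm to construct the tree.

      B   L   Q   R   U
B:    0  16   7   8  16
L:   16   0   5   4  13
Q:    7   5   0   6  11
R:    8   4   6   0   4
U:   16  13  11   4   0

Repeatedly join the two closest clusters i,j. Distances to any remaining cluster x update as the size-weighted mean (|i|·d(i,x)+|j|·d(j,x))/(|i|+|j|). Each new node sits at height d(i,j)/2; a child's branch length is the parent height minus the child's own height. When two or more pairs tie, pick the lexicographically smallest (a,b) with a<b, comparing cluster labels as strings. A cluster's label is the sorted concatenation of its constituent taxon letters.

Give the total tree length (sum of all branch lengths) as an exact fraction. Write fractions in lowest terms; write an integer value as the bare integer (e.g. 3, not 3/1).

127/6

iteration 1: select L,R (d=4); attach at lengths (2, 2); label the merged cluster LR
  updated: d(B,LR)=12, d(LR,Q)=11/2, d(LR,U)=17/2
iteration 2: select LR,Q (d=11/2); attach at lengths (3/4, 11/4); label the merged cluster LQR
  updated: d(B,LQR)=31/3, d(LQR,U)=28/3
iteration 3: select LQR,U (d=28/3); attach at lengths (23/12, 14/3); label the merged cluster LQRU
  updated: d(B,LQRU)=47/4
iteration 4: select B,LQRU (d=47/4); attach at lengths (47/8, 29/24); label the merged cluster BLQRU
final tree: (B:47/8,(((L:2,R:2):3/4,Q:11/4):23/12,U:14/3):29/24)
total length: 127/6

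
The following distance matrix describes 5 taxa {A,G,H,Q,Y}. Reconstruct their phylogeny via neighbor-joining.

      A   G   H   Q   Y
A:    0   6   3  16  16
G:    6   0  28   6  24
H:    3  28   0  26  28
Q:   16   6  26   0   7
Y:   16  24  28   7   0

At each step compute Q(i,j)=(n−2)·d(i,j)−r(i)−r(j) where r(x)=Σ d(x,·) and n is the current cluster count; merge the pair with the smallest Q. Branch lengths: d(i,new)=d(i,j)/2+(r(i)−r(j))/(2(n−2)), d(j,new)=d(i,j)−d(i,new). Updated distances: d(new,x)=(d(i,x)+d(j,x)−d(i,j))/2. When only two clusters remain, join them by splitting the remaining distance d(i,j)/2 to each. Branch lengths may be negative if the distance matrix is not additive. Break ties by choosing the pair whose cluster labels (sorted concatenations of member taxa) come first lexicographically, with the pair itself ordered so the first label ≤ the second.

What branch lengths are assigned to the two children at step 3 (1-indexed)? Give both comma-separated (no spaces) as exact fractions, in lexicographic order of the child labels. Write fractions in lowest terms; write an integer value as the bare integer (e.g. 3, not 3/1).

25/4,-5/4

1. join A+H (d=3, Q=-117) ⇒ AH; edges |A|=-35/6, |H|=53/6
  updated: d(AH,G)=31/2, d(AH,Q)=39/2, d(AH,Y)=41/2
2. join AH+G (d=31/2, Q=-70) ⇒ AGH; edges |AH|=41/4, |G|=21/4
  updated: d(AGH,Q)=5, d(AGH,Y)=29/2
3. join AGH+Q (d=5, Q=-53/2) ⇒ AGHQ; edges |AGH|=25/4, |Q|=-5/4
  updated: d(AGHQ,Y)=33/4
4. join AGHQ+Y (d=33/4) ⇒ AGHQY; edges |AGHQ|=33/8, |Y|=33/8
final tree: ((((A:-35/6,H:53/6):41/4,G:21/4):25/4,Q:-5/4):33/8,Y:33/8)
total length: 127/4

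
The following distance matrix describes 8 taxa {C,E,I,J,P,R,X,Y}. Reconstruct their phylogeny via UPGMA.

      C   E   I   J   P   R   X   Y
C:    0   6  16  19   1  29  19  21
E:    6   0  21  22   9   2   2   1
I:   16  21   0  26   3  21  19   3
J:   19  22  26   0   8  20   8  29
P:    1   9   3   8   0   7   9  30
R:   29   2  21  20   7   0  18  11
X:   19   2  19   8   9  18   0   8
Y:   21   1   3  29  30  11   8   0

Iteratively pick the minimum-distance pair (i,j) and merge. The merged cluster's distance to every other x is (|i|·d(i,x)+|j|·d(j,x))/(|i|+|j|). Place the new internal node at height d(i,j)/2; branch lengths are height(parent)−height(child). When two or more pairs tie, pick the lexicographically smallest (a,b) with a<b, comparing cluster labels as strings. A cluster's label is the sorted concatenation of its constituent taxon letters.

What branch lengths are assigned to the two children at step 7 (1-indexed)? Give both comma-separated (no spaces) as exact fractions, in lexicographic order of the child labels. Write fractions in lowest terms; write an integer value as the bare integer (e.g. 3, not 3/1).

113/84,66/7

iteration 1: select C,P (d=1); attach at lengths (1/2, 1/2); label the merged cluster CP
  updated: d(CP,E)=15/2, d(CP,I)=19/2, d(CP,J)=27/2, d(CP,R)=18, d(CP,X)=14, d(CP,Y)=51/2
iteration 2: select E,Y (d=1); attach at lengths (1/2, 1/2); label the merged cluster EY
  updated: d(CP,EY)=33/2, d(EY,I)=12, d(EY,J)=51/2, d(EY,R)=13/2, d(EY,X)=5
iteration 3: select EY,X (d=5); attach at lengths (2, 5/2); label the merged cluster EXY
  updated: d(CP,EXY)=47/3, d(EXY,I)=43/3, d(EXY,J)=59/3, d(EXY,R)=31/3
iteration 4: select CP,I (d=19/2); attach at lengths (17/4, 19/4); label the merged cluster CIP
  updated: d(CIP,EXY)=137/9, d(CIP,J)=53/3, d(CIP,R)=19
iteration 5: select EXY,R (d=31/3); attach at lengths (8/3, 31/6); label the merged cluster ERXY
  updated: d(CIP,ERXY)=97/6, d(ERXY,J)=79/4
iteration 6: select CIP,ERXY (d=97/6); attach at lengths (10/3, 35/12); label the merged cluster CEIPRXY
  updated: d(CEIPRXY,J)=132/7
iteration 7: select CEIPRXY,J (d=132/7); attach at lengths (113/84, 66/7); label the merged cluster CEIJPRXY
final tree: ((((C:1/2,P:1/2):17/4,I:19/4):10/3,(((E:1/2,Y:1/2):2,X:5/2):8/3,R:31/6):35/12):113/84,J:66/7)
total length: 565/14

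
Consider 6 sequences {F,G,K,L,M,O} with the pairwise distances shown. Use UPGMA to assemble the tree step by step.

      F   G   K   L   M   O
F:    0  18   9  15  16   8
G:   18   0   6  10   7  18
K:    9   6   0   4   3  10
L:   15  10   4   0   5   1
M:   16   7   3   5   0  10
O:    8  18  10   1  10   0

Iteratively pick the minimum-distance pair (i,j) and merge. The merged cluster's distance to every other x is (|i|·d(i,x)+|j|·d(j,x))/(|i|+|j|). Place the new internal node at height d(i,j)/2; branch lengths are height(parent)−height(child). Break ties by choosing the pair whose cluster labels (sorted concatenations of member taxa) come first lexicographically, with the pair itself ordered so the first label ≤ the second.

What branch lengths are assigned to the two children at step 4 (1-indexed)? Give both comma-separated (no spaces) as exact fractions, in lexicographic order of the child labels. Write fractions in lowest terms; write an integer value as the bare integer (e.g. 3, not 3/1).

step 1: merge (L,O) at d=1; branch lengths L→1/2, O→1/2; new cluster LO
  updated: d(F,LO)=23/2, d(G,LO)=14, d(K,LO)=7, d(LO,M)=15/2
step 2: merge (K,M) at d=3; branch lengths K→3/2, M→3/2; new cluster KM
  updated: d(F,KM)=25/2, d(G,KM)=13/2, d(KM,LO)=29/4
step 3: merge (G,KM) at d=13/2; branch lengths G→13/4, KM→7/4; new cluster GKM
  updated: d(F,GKM)=43/3, d(GKM,LO)=19/2
step 4: merge (GKM,LO) at d=19/2; branch lengths GKM→3/2, LO→17/4; new cluster GKLMO
  updated: d(F,GKLMO)=66/5
step 5: merge (F,GKLMO) at d=66/5; branch lengths F→33/5, GKLMO→37/20; new cluster FGKLMO
final tree: (F:33/5,((G:13/4,(K:3/2,M:3/2):7/4):3/2,(L:1/2,O:1/2):17/4):37/20)
total length: 116/5

3/2,17/4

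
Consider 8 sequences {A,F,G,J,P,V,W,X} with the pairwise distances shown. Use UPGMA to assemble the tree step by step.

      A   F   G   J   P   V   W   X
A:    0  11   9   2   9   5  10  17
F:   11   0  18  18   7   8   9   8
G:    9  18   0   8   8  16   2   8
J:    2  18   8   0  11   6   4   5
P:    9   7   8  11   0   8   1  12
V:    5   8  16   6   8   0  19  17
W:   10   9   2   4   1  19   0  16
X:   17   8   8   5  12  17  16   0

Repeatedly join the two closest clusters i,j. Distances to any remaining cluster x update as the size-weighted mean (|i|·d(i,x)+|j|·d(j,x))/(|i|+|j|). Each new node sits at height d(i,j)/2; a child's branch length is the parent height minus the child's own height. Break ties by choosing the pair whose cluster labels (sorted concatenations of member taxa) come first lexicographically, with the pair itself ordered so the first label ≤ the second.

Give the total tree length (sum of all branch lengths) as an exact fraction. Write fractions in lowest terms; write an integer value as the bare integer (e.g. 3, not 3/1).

1. join P+W (d=1) ⇒ PW; edges |P|=1/2, |W|=1/2
  updated: d(A,PW)=19/2, d(F,PW)=8, d(G,PW)=5, d(J,PW)=15/2, d(PW,V)=27/2, d(PW,X)=14
2. join A+J (d=2) ⇒ AJ; edges |A|=1, |J|=1
  updated: d(AJ,F)=29/2, d(AJ,G)=17/2, d(AJ,PW)=17/2, d(AJ,V)=11/2, d(AJ,X)=11
3. join G+PW (d=5) ⇒ GPW; edges |G|=5/2, |PW|=2
  updated: d(AJ,GPW)=17/2, d(F,GPW)=34/3, d(GPW,V)=43/3, d(GPW,X)=12
4. join AJ+V (d=11/2) ⇒ AJV; edges |AJ|=7/4, |V|=11/4
  updated: d(AJV,F)=37/3, d(AJV,GPW)=94/9, d(AJV,X)=13
5. join F+X (d=8) ⇒ FX; edges |F|=4, |X|=4
  updated: d(AJV,FX)=38/3, d(FX,GPW)=35/3
6. join AJV+GPW (d=94/9) ⇒ AGJPVW; edges |AJV|=89/36, |GPW|=49/18
  updated: d(AGJPVW,FX)=73/6
7. join AGJPVW+FX (d=73/6) ⇒ AFGJPVWX; edges |AGJPVW|=31/36, |FX|=25/12
final tree: ((((A:1,J:1):7/4,V:11/4):89/36,(G:5/2,(P:1/2,W:1/2):2):49/18):31/36,(F:4,X:4):25/12)
total length: 1013/36

1013/36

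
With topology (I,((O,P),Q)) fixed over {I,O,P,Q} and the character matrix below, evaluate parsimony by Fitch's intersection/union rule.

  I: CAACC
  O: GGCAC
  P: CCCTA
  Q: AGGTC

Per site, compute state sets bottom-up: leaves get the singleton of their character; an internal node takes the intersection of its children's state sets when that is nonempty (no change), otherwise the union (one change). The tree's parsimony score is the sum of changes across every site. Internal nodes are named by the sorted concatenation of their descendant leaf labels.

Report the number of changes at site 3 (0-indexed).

site 0, node OP: O={G} ∪ P={C} → {C,G} (+1)
site 0, node OPQ: OP={C,G} ∪ Q={A} → {A,C,G} (+1)
site 0, node IOPQ: I={C} ∩ OPQ={A,C,G} → {C} (+0)
site 1, node OP: O={G} ∪ P={C} → {C,G} (+1)
site 1, node OPQ: OP={C,G} ∩ Q={G} → {G} (+0)
site 1, node IOPQ: I={A} ∪ OPQ={G} → {A,G} (+1)
site 2, node OP: O={C} ∩ P={C} → {C} (+0)
site 2, node OPQ: OP={C} ∪ Q={G} → {C,G} (+1)
site 2, node IOPQ: I={A} ∪ OPQ={C,G} → {A,C,G} (+1)
site 3, node OP: O={A} ∪ P={T} → {A,T} (+1)
site 3, node OPQ: OP={A,T} ∩ Q={T} → {T} (+0)
site 3, node IOPQ: I={C} ∪ OPQ={T} → {C,T} (+1)
site 4, node OP: O={C} ∪ P={A} → {A,C} (+1)
site 4, node OPQ: OP={A,C} ∩ Q={C} → {C} (+0)
site 4, node IOPQ: I={C} ∩ OPQ={C} → {C} (+0)
per-site changes: [2, 2, 2, 2, 1]; total = 9

2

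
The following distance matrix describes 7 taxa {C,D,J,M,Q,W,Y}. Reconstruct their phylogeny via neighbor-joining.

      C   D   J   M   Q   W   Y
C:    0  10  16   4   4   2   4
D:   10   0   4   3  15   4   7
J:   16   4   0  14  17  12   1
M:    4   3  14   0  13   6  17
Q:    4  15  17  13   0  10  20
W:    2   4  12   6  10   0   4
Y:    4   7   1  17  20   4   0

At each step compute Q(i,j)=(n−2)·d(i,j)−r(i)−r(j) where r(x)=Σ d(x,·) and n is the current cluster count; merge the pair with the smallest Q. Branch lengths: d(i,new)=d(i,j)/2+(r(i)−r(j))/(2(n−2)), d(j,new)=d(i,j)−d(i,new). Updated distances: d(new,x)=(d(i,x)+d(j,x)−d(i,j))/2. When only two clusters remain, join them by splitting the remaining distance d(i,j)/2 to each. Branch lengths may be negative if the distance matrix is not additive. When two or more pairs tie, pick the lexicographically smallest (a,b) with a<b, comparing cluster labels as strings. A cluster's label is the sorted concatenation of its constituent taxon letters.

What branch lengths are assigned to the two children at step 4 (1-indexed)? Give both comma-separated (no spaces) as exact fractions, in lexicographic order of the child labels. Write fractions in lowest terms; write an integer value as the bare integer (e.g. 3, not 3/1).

105/32,103/32

1. join J+Y (d=1, Q=-112) ⇒ JY; edges |J|=8/5, |Y|=-3/5
  updated: d(C,JY)=19/2, d(D,JY)=5, d(JY,M)=15, d(JY,Q)=18, d(JY,W)=15/2
2. join C+Q (d=4, Q=-147/2) ⇒ CQ; edges |C|=-29/16, |Q|=93/16
  updated: d(CQ,D)=21/2, d(CQ,JY)=47/4, d(CQ,M)=13/2, d(CQ,W)=4
3. join D+JY (d=5, Q=-187/4) ⇒ DJY; edges |D|=-7/24, |JY|=127/24
  updated: d(CQ,DJY)=69/8, d(DJY,M)=13/2, d(DJY,W)=13/4
4. join CQ+M (d=13/2, Q=-201/8) ⇒ CMQ; edges |CQ|=105/32, |M|=103/32
  updated: d(CMQ,DJY)=69/16, d(CMQ,W)=7/4
5. join CMQ+DJY (d=69/16, Q=-149/16) ⇒ CDJMQY; edges |CMQ|=45/32, |DJY|=93/32
  updated: d(CDJMQY,W)=11/32
6. join CDJMQY+W (d=11/32) ⇒ CDJMQWY; edges |CDJMQY|=11/64, |W|=11/64
final tree: ((((C:-29/16,Q:93/16):105/32,M:103/32):45/32,(D:-7/24,(J:8/5,Y:-3/5):127/24):93/32):11/64,W:11/64)
total length: 677/32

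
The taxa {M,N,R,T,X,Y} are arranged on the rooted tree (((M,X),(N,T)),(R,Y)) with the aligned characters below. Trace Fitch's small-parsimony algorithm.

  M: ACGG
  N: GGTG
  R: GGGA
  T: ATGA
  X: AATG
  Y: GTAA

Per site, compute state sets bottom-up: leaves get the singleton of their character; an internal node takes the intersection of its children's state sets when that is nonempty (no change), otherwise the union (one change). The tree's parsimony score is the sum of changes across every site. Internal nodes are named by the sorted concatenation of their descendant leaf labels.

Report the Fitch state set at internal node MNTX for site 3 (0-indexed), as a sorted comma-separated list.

site 0, node MX: M={A} ∩ X={A} → {A} (+0)
site 0, node NT: N={G} ∪ T={A} → {A,G} (+1)
site 0, node MNTX: MX={A} ∩ NT={A,G} → {A} (+0)
site 0, node RY: R={G} ∩ Y={G} → {G} (+0)
site 0, node MNRTXY: MNTX={A} ∪ RY={G} → {A,G} (+1)
site 1, node MX: M={C} ∪ X={A} → {A,C} (+1)
site 1, node NT: N={G} ∪ T={T} → {G,T} (+1)
site 1, node MNTX: MX={A,C} ∪ NT={G,T} → {A,C,G,T} (+1)
site 1, node RY: R={G} ∪ Y={T} → {G,T} (+1)
site 1, node MNRTXY: MNTX={A,C,G,T} ∩ RY={G,T} → {G,T} (+0)
site 2, node MX: M={G} ∪ X={T} → {G,T} (+1)
site 2, node NT: N={T} ∪ T={G} → {G,T} (+1)
site 2, node MNTX: MX={G,T} ∩ NT={G,T} → {G,T} (+0)
site 2, node RY: R={G} ∪ Y={A} → {A,G} (+1)
site 2, node MNRTXY: MNTX={G,T} ∩ RY={A,G} → {G} (+0)
site 3, node MX: M={G} ∩ X={G} → {G} (+0)
site 3, node NT: N={G} ∪ T={A} → {A,G} (+1)
site 3, node MNTX: MX={G} ∩ NT={A,G} → {G} (+0)
site 3, node RY: R={A} ∩ Y={A} → {A} (+0)
site 3, node MNRTXY: MNTX={G} ∪ RY={A} → {A,G} (+1)
per-site changes: [2, 4, 3, 2]; total = 11

G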